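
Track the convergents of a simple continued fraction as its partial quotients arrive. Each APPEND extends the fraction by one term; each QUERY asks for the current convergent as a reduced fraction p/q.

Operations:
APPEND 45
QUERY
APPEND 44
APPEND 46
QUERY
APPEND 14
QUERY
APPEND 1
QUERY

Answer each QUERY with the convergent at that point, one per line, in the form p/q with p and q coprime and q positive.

APPEND 45: p_0 = 45·1 + 0 = 45, q_0 = 45·0 + 1 = 1 → 45/1
APPEND 44: p_1 = 44·45 + 1 = 1981, q_1 = 44·1 + 0 = 44 → 1981/44
APPEND 46: p_2 = 46·1981 + 45 = 91171, q_2 = 46·44 + 1 = 2025 → 91171/2025
APPEND 14: p_3 = 14·91171 + 1981 = 1278375, q_3 = 14·2025 + 44 = 28394 → 1278375/28394
APPEND 1: p_4 = 1·1278375 + 91171 = 1369546, q_4 = 1·28394 + 2025 = 30419 → 1369546/30419

45/1
91171/2025
1278375/28394
1369546/30419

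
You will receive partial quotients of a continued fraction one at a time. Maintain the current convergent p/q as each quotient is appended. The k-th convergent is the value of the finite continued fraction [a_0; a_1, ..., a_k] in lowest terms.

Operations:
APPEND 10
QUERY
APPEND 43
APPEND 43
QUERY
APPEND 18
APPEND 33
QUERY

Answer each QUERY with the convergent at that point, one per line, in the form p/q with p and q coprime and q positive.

APPEND 10: p_0 = 10·1 + 0 = 10, q_0 = 10·0 + 1 = 1 → 10/1
APPEND 43: p_1 = 43·10 + 1 = 431, q_1 = 43·1 + 0 = 43 → 431/43
APPEND 43: p_2 = 43·431 + 10 = 18543, q_2 = 43·43 + 1 = 1850 → 18543/1850
APPEND 18: p_3 = 18·18543 + 431 = 334205, q_3 = 18·1850 + 43 = 33343 → 334205/33343
APPEND 33: p_4 = 33·334205 + 18543 = 11047308, q_4 = 33·33343 + 1850 = 1102169 → 11047308/1102169

10/1
18543/1850
11047308/1102169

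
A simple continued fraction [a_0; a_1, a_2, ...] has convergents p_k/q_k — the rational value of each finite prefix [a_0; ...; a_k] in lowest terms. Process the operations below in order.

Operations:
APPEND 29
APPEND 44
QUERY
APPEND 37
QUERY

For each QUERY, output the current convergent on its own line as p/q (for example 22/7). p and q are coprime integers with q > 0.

APPEND 29: p_0 = 29·1 + 0 = 29, q_0 = 29·0 + 1 = 1 → 29/1
APPEND 44: p_1 = 44·29 + 1 = 1277, q_1 = 44·1 + 0 = 44 → 1277/44
APPEND 37: p_2 = 37·1277 + 29 = 47278, q_2 = 37·44 + 1 = 1629 → 47278/1629

1277/44
47278/1629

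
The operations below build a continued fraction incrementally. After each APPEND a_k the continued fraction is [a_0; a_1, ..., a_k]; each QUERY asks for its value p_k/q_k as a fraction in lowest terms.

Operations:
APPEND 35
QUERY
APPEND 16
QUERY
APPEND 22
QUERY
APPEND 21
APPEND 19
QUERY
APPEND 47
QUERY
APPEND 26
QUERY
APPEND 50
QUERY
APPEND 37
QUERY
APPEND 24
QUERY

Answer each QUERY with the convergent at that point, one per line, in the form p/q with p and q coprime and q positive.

35/1
561/16
12377/353
4961459/141504
233449051/6658117
6074636785/173252546
303965288301/8669285417
11252790303922/320936812975
270370932582429/7711152796817

APPEND 35: p_0 = 35·1 + 0 = 35, q_0 = 35·0 + 1 = 1 → 35/1
APPEND 16: p_1 = 16·35 + 1 = 561, q_1 = 16·1 + 0 = 16 → 561/16
APPEND 22: p_2 = 22·561 + 35 = 12377, q_2 = 22·16 + 1 = 353 → 12377/353
APPEND 21: p_3 = 21·12377 + 561 = 260478, q_3 = 21·353 + 16 = 7429 → 260478/7429
APPEND 19: p_4 = 19·260478 + 12377 = 4961459, q_4 = 19·7429 + 353 = 141504 → 4961459/141504
APPEND 47: p_5 = 47·4961459 + 260478 = 233449051, q_5 = 47·141504 + 7429 = 6658117 → 233449051/6658117
APPEND 26: p_6 = 26·233449051 + 4961459 = 6074636785, q_6 = 26·6658117 + 141504 = 173252546 → 6074636785/173252546
APPEND 50: p_7 = 50·6074636785 + 233449051 = 303965288301, q_7 = 50·173252546 + 6658117 = 8669285417 → 303965288301/8669285417
APPEND 37: p_8 = 37·303965288301 + 6074636785 = 11252790303922, q_8 = 37·8669285417 + 173252546 = 320936812975 → 11252790303922/320936812975
APPEND 24: p_9 = 24·11252790303922 + 303965288301 = 270370932582429, q_9 = 24·320936812975 + 8669285417 = 7711152796817 → 270370932582429/7711152796817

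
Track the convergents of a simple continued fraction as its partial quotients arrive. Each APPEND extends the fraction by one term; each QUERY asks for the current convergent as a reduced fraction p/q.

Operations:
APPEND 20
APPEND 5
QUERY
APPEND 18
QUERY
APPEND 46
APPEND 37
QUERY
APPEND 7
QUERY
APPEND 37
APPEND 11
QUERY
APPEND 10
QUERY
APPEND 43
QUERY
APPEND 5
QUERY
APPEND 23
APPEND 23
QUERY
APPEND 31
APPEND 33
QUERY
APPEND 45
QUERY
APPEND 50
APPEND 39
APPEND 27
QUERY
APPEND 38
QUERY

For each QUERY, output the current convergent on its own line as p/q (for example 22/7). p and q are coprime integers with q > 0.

101/5
1838/91
3133851/155158
22021606/1090297
9019287609/446547914
91010809363/4505975287
3922484090218/194203485255
19703431260453/975523401562
10533035702115104/521494082988725
10800912905267527517/534756771957253373
486368061945207387126/24080243685890773441
25656112964387101874995520/1270242642463605756278749
975881617971168276295685749/48316221824562297970457400

APPEND 20: p_0 = 20·1 + 0 = 20, q_0 = 20·0 + 1 = 1 → 20/1
APPEND 5: p_1 = 5·20 + 1 = 101, q_1 = 5·1 + 0 = 5 → 101/5
APPEND 18: p_2 = 18·101 + 20 = 1838, q_2 = 18·5 + 1 = 91 → 1838/91
APPEND 46: p_3 = 46·1838 + 101 = 84649, q_3 = 46·91 + 5 = 4191 → 84649/4191
APPEND 37: p_4 = 37·84649 + 1838 = 3133851, q_4 = 37·4191 + 91 = 155158 → 3133851/155158
APPEND 7: p_5 = 7·3133851 + 84649 = 22021606, q_5 = 7·155158 + 4191 = 1090297 → 22021606/1090297
APPEND 37: p_6 = 37·22021606 + 3133851 = 817933273, q_6 = 37·1090297 + 155158 = 40496147 → 817933273/40496147
APPEND 11: p_7 = 11·817933273 + 22021606 = 9019287609, q_7 = 11·40496147 + 1090297 = 446547914 → 9019287609/446547914
APPEND 10: p_8 = 10·9019287609 + 817933273 = 91010809363, q_8 = 10·446547914 + 40496147 = 4505975287 → 91010809363/4505975287
APPEND 43: p_9 = 43·91010809363 + 9019287609 = 3922484090218, q_9 = 43·4505975287 + 446547914 = 194203485255 → 3922484090218/194203485255
APPEND 5: p_10 = 5·3922484090218 + 91010809363 = 19703431260453, q_10 = 5·194203485255 + 4505975287 = 975523401562 → 19703431260453/975523401562
APPEND 23: p_11 = 23·19703431260453 + 3922484090218 = 457101403080637, q_11 = 23·975523401562 + 194203485255 = 22631241721181 → 457101403080637/22631241721181
APPEND 23: p_12 = 23·457101403080637 + 19703431260453 = 10533035702115104, q_12 = 23·22631241721181 + 975523401562 = 521494082988725 → 10533035702115104/521494082988725
APPEND 31: p_13 = 31·10533035702115104 + 457101403080637 = 326981208168648861, q_13 = 31·521494082988725 + 22631241721181 = 16188947814371656 → 326981208168648861/16188947814371656
APPEND 33: p_14 = 33·326981208168648861 + 10533035702115104 = 10800912905267527517, q_14 = 33·16188947814371656 + 521494082988725 = 534756771957253373 → 10800912905267527517/534756771957253373
APPEND 45: p_15 = 45·10800912905267527517 + 326981208168648861 = 486368061945207387126, q_15 = 45·534756771957253373 + 16188947814371656 = 24080243685890773441 → 486368061945207387126/24080243685890773441
APPEND 50: p_16 = 50·486368061945207387126 + 10800912905267527517 = 24329204010165636883817, q_16 = 50·24080243685890773441 + 534756771957253373 = 1204546941066495925423 → 24329204010165636883817/1204546941066495925423
APPEND 39: p_17 = 39·24329204010165636883817 + 486368061945207387126 = 949325324458405045855989, q_17 = 39·1204546941066495925423 + 24080243685890773441 = 47001410945279231864938 → 949325324458405045855989/47001410945279231864938
APPEND 27: p_18 = 27·949325324458405045855989 + 24329204010165636883817 = 25656112964387101874995520, q_18 = 27·47001410945279231864938 + 1204546941066495925423 = 1270242642463605756278749 → 25656112964387101874995520/1270242642463605756278749
APPEND 38: p_19 = 38·25656112964387101874995520 + 949325324458405045855989 = 975881617971168276295685749, q_19 = 38·1270242642463605756278749 + 47001410945279231864938 = 48316221824562297970457400 → 975881617971168276295685749/48316221824562297970457400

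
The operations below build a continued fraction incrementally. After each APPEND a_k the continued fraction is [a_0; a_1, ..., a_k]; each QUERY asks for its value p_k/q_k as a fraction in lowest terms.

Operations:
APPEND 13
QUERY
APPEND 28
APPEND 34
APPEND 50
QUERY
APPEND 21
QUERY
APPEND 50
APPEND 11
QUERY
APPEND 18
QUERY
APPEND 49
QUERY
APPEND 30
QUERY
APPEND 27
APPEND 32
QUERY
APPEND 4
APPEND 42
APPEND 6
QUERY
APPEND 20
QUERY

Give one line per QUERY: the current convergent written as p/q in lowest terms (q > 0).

13/1
621515/47678
13064238/1002191
7205231803/552731699
130348005869/9999327810
6394257519384/490519794389
191958073587389/14725593159480
166248349893711773/12753334716370648
170553703539626443325/13083609369645707961
3439387990938830069391/263844220384455013390

APPEND 13: p_0 = 13·1 + 0 = 13, q_0 = 13·0 + 1 = 1 → 13/1
APPEND 28: p_1 = 28·13 + 1 = 365, q_1 = 28·1 + 0 = 28 → 365/28
APPEND 34: p_2 = 34·365 + 13 = 12423, q_2 = 34·28 + 1 = 953 → 12423/953
APPEND 50: p_3 = 50·12423 + 365 = 621515, q_3 = 50·953 + 28 = 47678 → 621515/47678
APPEND 21: p_4 = 21·621515 + 12423 = 13064238, q_4 = 21·47678 + 953 = 1002191 → 13064238/1002191
APPEND 50: p_5 = 50·13064238 + 621515 = 653833415, q_5 = 50·1002191 + 47678 = 50157228 → 653833415/50157228
APPEND 11: p_6 = 11·653833415 + 13064238 = 7205231803, q_6 = 11·50157228 + 1002191 = 552731699 → 7205231803/552731699
APPEND 18: p_7 = 18·7205231803 + 653833415 = 130348005869, q_7 = 18·552731699 + 50157228 = 9999327810 → 130348005869/9999327810
APPEND 49: p_8 = 49·130348005869 + 7205231803 = 6394257519384, q_8 = 49·9999327810 + 552731699 = 490519794389 → 6394257519384/490519794389
APPEND 30: p_9 = 30·6394257519384 + 130348005869 = 191958073587389, q_9 = 30·490519794389 + 9999327810 = 14725593159480 → 191958073587389/14725593159480
APPEND 27: p_10 = 27·191958073587389 + 6394257519384 = 5189262244378887, q_10 = 27·14725593159480 + 490519794389 = 398081535100349 → 5189262244378887/398081535100349
APPEND 32: p_11 = 32·5189262244378887 + 191958073587389 = 166248349893711773, q_11 = 32·398081535100349 + 14725593159480 = 12753334716370648 → 166248349893711773/12753334716370648
APPEND 4: p_12 = 4·166248349893711773 + 5189262244378887 = 670182661819225979, q_12 = 4·12753334716370648 + 398081535100349 = 51411420400582941 → 670182661819225979/51411420400582941
APPEND 42: p_13 = 42·670182661819225979 + 166248349893711773 = 28313920146301202891, q_13 = 42·51411420400582941 + 12753334716370648 = 2172032991540854170 → 28313920146301202891/2172032991540854170
APPEND 6: p_14 = 6·28313920146301202891 + 670182661819225979 = 170553703539626443325, q_14 = 6·2172032991540854170 + 51411420400582941 = 13083609369645707961 → 170553703539626443325/13083609369645707961
APPEND 20: p_15 = 20·170553703539626443325 + 28313920146301202891 = 3439387990938830069391, q_15 = 20·13083609369645707961 + 2172032991540854170 = 263844220384455013390 → 3439387990938830069391/263844220384455013390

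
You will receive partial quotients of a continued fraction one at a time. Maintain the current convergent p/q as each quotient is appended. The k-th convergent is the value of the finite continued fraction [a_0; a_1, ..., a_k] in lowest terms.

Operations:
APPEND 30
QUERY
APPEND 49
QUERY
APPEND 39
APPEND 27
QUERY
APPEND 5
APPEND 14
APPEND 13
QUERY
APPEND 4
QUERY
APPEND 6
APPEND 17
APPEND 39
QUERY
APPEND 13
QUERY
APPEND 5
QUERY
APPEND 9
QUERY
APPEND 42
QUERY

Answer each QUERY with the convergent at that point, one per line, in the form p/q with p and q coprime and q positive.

30/1
1471/49
1551244/51673
1450058449/48302440
5911175706/196905311
24743498675374/824222886313
322298984871213/10735999910582
1636238423031439/54504222439223
15048444792154164/501274001863589
633670919693506327/21108012300709961

APPEND 30: p_0 = 30·1 + 0 = 30, q_0 = 30·0 + 1 = 1 → 30/1
APPEND 49: p_1 = 49·30 + 1 = 1471, q_1 = 49·1 + 0 = 49 → 1471/49
APPEND 39: p_2 = 39·1471 + 30 = 57399, q_2 = 39·49 + 1 = 1912 → 57399/1912
APPEND 27: p_3 = 27·57399 + 1471 = 1551244, q_3 = 27·1912 + 49 = 51673 → 1551244/51673
APPEND 5: p_4 = 5·1551244 + 57399 = 7813619, q_4 = 5·51673 + 1912 = 260277 → 7813619/260277
APPEND 14: p_5 = 14·7813619 + 1551244 = 110941910, q_5 = 14·260277 + 51673 = 3695551 → 110941910/3695551
APPEND 13: p_6 = 13·110941910 + 7813619 = 1450058449, q_6 = 13·3695551 + 260277 = 48302440 → 1450058449/48302440
APPEND 4: p_7 = 4·1450058449 + 110941910 = 5911175706, q_7 = 4·48302440 + 3695551 = 196905311 → 5911175706/196905311
APPEND 6: p_8 = 6·5911175706 + 1450058449 = 36917112685, q_8 = 6·196905311 + 48302440 = 1229734306 → 36917112685/1229734306
APPEND 17: p_9 = 17·36917112685 + 5911175706 = 633502091351, q_9 = 17·1229734306 + 196905311 = 21102388513 → 633502091351/21102388513
APPEND 39: p_10 = 39·633502091351 + 36917112685 = 24743498675374, q_10 = 39·21102388513 + 1229734306 = 824222886313 → 24743498675374/824222886313
APPEND 13: p_11 = 13·24743498675374 + 633502091351 = 322298984871213, q_11 = 13·824222886313 + 21102388513 = 10735999910582 → 322298984871213/10735999910582
APPEND 5: p_12 = 5·322298984871213 + 24743498675374 = 1636238423031439, q_12 = 5·10735999910582 + 824222886313 = 54504222439223 → 1636238423031439/54504222439223
APPEND 9: p_13 = 9·1636238423031439 + 322298984871213 = 15048444792154164, q_13 = 9·54504222439223 + 10735999910582 = 501274001863589 → 15048444792154164/501274001863589
APPEND 42: p_14 = 42·15048444792154164 + 1636238423031439 = 633670919693506327, q_14 = 42·501274001863589 + 54504222439223 = 21108012300709961 → 633670919693506327/21108012300709961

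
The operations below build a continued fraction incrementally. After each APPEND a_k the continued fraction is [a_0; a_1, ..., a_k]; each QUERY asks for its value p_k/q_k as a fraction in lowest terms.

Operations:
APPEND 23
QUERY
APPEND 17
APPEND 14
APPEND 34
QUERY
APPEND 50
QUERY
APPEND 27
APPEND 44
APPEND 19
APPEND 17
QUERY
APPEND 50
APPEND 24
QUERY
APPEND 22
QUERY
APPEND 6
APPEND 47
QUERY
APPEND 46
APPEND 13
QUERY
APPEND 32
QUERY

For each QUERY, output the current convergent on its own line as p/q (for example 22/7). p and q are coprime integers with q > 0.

APPEND 23: p_0 = 23·1 + 0 = 23, q_0 = 23·0 + 1 = 1 → 23/1
APPEND 17: p_1 = 17·23 + 1 = 392, q_1 = 17·1 + 0 = 17 → 392/17
APPEND 14: p_2 = 14·392 + 23 = 5511, q_2 = 14·17 + 1 = 239 → 5511/239
APPEND 34: p_3 = 34·5511 + 392 = 187766, q_3 = 34·239 + 17 = 8143 → 187766/8143
APPEND 50: p_4 = 50·187766 + 5511 = 9393811, q_4 = 50·8143 + 239 = 407389 → 9393811/407389
APPEND 27: p_5 = 27·9393811 + 187766 = 253820663, q_5 = 27·407389 + 8143 = 11007646 → 253820663/11007646
APPEND 44: p_6 = 44·253820663 + 9393811 = 11177502983, q_6 = 44·11007646 + 407389 = 484743813 → 11177502983/484743813
APPEND 19: p_7 = 19·11177502983 + 253820663 = 212626377340, q_7 = 19·484743813 + 11007646 = 9221140093 → 212626377340/9221140093
APPEND 17: p_8 = 17·212626377340 + 11177502983 = 3625825917763, q_8 = 17·9221140093 + 484743813 = 157244125394 → 3625825917763/157244125394
APPEND 50: p_9 = 50·3625825917763 + 212626377340 = 181503922265490, q_9 = 50·157244125394 + 9221140093 = 7871427409793 → 181503922265490/7871427409793
APPEND 24: p_10 = 24·181503922265490 + 3625825917763 = 4359719960289523, q_10 = 24·7871427409793 + 157244125394 = 189071501960426 → 4359719960289523/189071501960426
APPEND 22: p_11 = 22·4359719960289523 + 181503922265490 = 96095343048634996, q_11 = 22·189071501960426 + 7871427409793 = 4167444470539165 → 96095343048634996/4167444470539165
APPEND 6: p_12 = 6·96095343048634996 + 4359719960289523 = 580931778252099499, q_12 = 6·4167444470539165 + 189071501960426 = 25193738325195416 → 580931778252099499/25193738325195416
APPEND 47: p_13 = 47·580931778252099499 + 96095343048634996 = 27399888920897311449, q_13 = 47·25193738325195416 + 4167444470539165 = 1188273145754723717 → 27399888920897311449/1188273145754723717
APPEND 46: p_14 = 46·27399888920897311449 + 580931778252099499 = 1260975822139528426153, q_14 = 46·1188273145754723717 + 25193738325195416 = 54685758443042486398 → 1260975822139528426153/54685758443042486398
APPEND 13: p_15 = 13·1260975822139528426153 + 27399888920897311449 = 16420085576734766851438, q_15 = 13·54685758443042486398 + 1188273145754723717 = 712103132905307046891 → 16420085576734766851438/712103132905307046891
APPEND 32: p_16 = 32·16420085576734766851438 + 1260975822139528426153 = 526703714277652067672169, q_16 = 32·712103132905307046891 + 54685758443042486398 = 22841986011412867986910 → 526703714277652067672169/22841986011412867986910

23/1
187766/8143
9393811/407389
3625825917763/157244125394
4359719960289523/189071501960426
96095343048634996/4167444470539165
27399888920897311449/1188273145754723717
16420085576734766851438/712103132905307046891
526703714277652067672169/22841986011412867986910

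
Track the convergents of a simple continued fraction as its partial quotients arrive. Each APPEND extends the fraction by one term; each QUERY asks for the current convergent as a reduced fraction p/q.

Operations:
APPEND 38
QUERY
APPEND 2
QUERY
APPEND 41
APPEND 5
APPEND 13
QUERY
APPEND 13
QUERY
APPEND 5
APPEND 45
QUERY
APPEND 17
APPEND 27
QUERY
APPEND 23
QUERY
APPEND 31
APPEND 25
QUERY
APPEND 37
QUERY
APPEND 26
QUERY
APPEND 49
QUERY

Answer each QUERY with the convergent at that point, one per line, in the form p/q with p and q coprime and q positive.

38/1
77/2
211871/5504
2770375/71969
635638945/16512674
292773635842/7605694463
6744613550177/175212053456
5241139455833402/136154695843431
194131535659527203/5043162925558546
5052661066603540680/131258390760365627
247774523799233020523/6436704310183474269

APPEND 38: p_0 = 38·1 + 0 = 38, q_0 = 38·0 + 1 = 1 → 38/1
APPEND 2: p_1 = 2·38 + 1 = 77, q_1 = 2·1 + 0 = 2 → 77/2
APPEND 41: p_2 = 41·77 + 38 = 3195, q_2 = 41·2 + 1 = 83 → 3195/83
APPEND 5: p_3 = 5·3195 + 77 = 16052, q_3 = 5·83 + 2 = 417 → 16052/417
APPEND 13: p_4 = 13·16052 + 3195 = 211871, q_4 = 13·417 + 83 = 5504 → 211871/5504
APPEND 13: p_5 = 13·211871 + 16052 = 2770375, q_5 = 13·5504 + 417 = 71969 → 2770375/71969
APPEND 5: p_6 = 5·2770375 + 211871 = 14063746, q_6 = 5·71969 + 5504 = 365349 → 14063746/365349
APPEND 45: p_7 = 45·14063746 + 2770375 = 635638945, q_7 = 45·365349 + 71969 = 16512674 → 635638945/16512674
APPEND 17: p_8 = 17·635638945 + 14063746 = 10819925811, q_8 = 17·16512674 + 365349 = 281080807 → 10819925811/281080807
APPEND 27: p_9 = 27·10819925811 + 635638945 = 292773635842, q_9 = 27·281080807 + 16512674 = 7605694463 → 292773635842/7605694463
APPEND 23: p_10 = 23·292773635842 + 10819925811 = 6744613550177, q_10 = 23·7605694463 + 281080807 = 175212053456 → 6744613550177/175212053456
APPEND 31: p_11 = 31·6744613550177 + 292773635842 = 209375793691329, q_11 = 31·175212053456 + 7605694463 = 5439179351599 → 209375793691329/5439179351599
APPEND 25: p_12 = 25·209375793691329 + 6744613550177 = 5241139455833402, q_12 = 25·5439179351599 + 175212053456 = 136154695843431 → 5241139455833402/136154695843431
APPEND 37: p_13 = 37·5241139455833402 + 209375793691329 = 194131535659527203, q_13 = 37·136154695843431 + 5439179351599 = 5043162925558546 → 194131535659527203/5043162925558546
APPEND 26: p_14 = 26·194131535659527203 + 5241139455833402 = 5052661066603540680, q_14 = 26·5043162925558546 + 136154695843431 = 131258390760365627 → 5052661066603540680/131258390760365627
APPEND 49: p_15 = 49·5052661066603540680 + 194131535659527203 = 247774523799233020523, q_15 = 49·131258390760365627 + 5043162925558546 = 6436704310183474269 → 247774523799233020523/6436704310183474269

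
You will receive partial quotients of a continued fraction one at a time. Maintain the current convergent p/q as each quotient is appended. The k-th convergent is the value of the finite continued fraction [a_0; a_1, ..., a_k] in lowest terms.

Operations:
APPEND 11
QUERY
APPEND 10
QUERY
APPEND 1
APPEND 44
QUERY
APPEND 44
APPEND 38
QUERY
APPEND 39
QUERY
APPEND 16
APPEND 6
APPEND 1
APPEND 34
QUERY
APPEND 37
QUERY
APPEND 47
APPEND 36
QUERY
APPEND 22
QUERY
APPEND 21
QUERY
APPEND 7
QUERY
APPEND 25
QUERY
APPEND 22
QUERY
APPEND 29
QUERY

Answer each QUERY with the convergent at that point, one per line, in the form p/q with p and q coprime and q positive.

APPEND 11: p_0 = 11·1 + 0 = 11, q_0 = 11·0 + 1 = 1 → 11/1
APPEND 10: p_1 = 10·11 + 1 = 111, q_1 = 10·1 + 0 = 10 → 111/10
APPEND 1: p_2 = 1·111 + 11 = 122, q_2 = 1·10 + 1 = 11 → 122/11
APPEND 44: p_3 = 44·122 + 111 = 5479, q_3 = 44·11 + 10 = 494 → 5479/494
APPEND 44: p_4 = 44·5479 + 122 = 241198, q_4 = 44·494 + 11 = 21747 → 241198/21747
APPEND 38: p_5 = 38·241198 + 5479 = 9171003, q_5 = 38·21747 + 494 = 826880 → 9171003/826880
APPEND 39: p_6 = 39·9171003 + 241198 = 357910315, q_6 = 39·826880 + 21747 = 32270067 → 357910315/32270067
APPEND 16: p_7 = 16·357910315 + 9171003 = 5735736043, q_7 = 16·32270067 + 826880 = 517147952 → 5735736043/517147952
APPEND 6: p_8 = 6·5735736043 + 357910315 = 34772326573, q_8 = 6·517147952 + 32270067 = 3135157779 → 34772326573/3135157779
APPEND 1: p_9 = 1·34772326573 + 5735736043 = 40508062616, q_9 = 1·3135157779 + 517147952 = 3652305731 → 40508062616/3652305731
APPEND 34: p_10 = 34·40508062616 + 34772326573 = 1412046455517, q_10 = 34·3652305731 + 3135157779 = 127313552633 → 1412046455517/127313552633
APPEND 37: p_11 = 37·1412046455517 + 40508062616 = 52286226916745, q_11 = 37·127313552633 + 3652305731 = 4714253753152 → 52286226916745/4714253753152
APPEND 47: p_12 = 47·52286226916745 + 1412046455517 = 2458864711542532, q_12 = 47·4714253753152 + 127313552633 = 221697239950777 → 2458864711542532/221697239950777
APPEND 36: p_13 = 36·2458864711542532 + 52286226916745 = 88571415842447897, q_13 = 36·221697239950777 + 4714253753152 = 7985814891981124 → 88571415842447897/7985814891981124
APPEND 22: p_14 = 22·88571415842447897 + 2458864711542532 = 1951030013245396266, q_14 = 22·7985814891981124 + 221697239950777 = 175909624863535505 → 1951030013245396266/175909624863535505
APPEND 21: p_15 = 21·1951030013245396266 + 88571415842447897 = 41060201693995769483, q_15 = 21·175909624863535505 + 7985814891981124 = 3702087937026226729 → 41060201693995769483/3702087937026226729
APPEND 7: p_16 = 7·41060201693995769483 + 1951030013245396266 = 289372441871215782647, q_16 = 7·3702087937026226729 + 175909624863535505 = 26090525184047122608 → 289372441871215782647/26090525184047122608
APPEND 25: p_17 = 25·289372441871215782647 + 41060201693995769483 = 7275371248474390335658, q_17 = 25·26090525184047122608 + 3702087937026226729 = 655965217538204291929 → 7275371248474390335658/655965217538204291929
APPEND 22: p_18 = 22·7275371248474390335658 + 289372441871215782647 = 160347539908307803167123, q_18 = 22·655965217538204291929 + 26090525184047122608 = 14457325311024541545046 → 160347539908307803167123/14457325311024541545046
APPEND 29: p_19 = 29·160347539908307803167123 + 7275371248474390335658 = 4657354028589400682182225, q_19 = 29·14457325311024541545046 + 655965217538204291929 = 419918399237249909098263 → 4657354028589400682182225/419918399237249909098263

11/1
111/10
5479/494
9171003/826880
357910315/32270067
1412046455517/127313552633
52286226916745/4714253753152
88571415842447897/7985814891981124
1951030013245396266/175909624863535505
41060201693995769483/3702087937026226729
289372441871215782647/26090525184047122608
7275371248474390335658/655965217538204291929
160347539908307803167123/14457325311024541545046
4657354028589400682182225/419918399237249909098263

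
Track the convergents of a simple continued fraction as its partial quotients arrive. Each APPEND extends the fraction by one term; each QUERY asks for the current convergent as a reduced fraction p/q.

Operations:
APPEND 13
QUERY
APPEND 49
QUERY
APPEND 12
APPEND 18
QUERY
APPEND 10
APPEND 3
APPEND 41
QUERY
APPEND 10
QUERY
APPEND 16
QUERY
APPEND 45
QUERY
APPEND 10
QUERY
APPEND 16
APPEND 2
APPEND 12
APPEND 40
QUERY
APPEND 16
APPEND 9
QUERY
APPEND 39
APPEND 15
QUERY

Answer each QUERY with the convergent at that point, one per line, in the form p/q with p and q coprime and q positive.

13/1
638/49
138680/10651
178600036/13716967
1790322447/137501618
28823759188/2213742855
1298859485907/99755930093
13017418618258/999773043785
216258090848173168/16609207713974891
31405984004605939099/2412064722056984900
18455889503222009921899/1417462352982631501415

APPEND 13: p_0 = 13·1 + 0 = 13, q_0 = 13·0 + 1 = 1 → 13/1
APPEND 49: p_1 = 49·13 + 1 = 638, q_1 = 49·1 + 0 = 49 → 638/49
APPEND 12: p_2 = 12·638 + 13 = 7669, q_2 = 12·49 + 1 = 589 → 7669/589
APPEND 18: p_3 = 18·7669 + 638 = 138680, q_3 = 18·589 + 49 = 10651 → 138680/10651
APPEND 10: p_4 = 10·138680 + 7669 = 1394469, q_4 = 10·10651 + 589 = 107099 → 1394469/107099
APPEND 3: p_5 = 3·1394469 + 138680 = 4322087, q_5 = 3·107099 + 10651 = 331948 → 4322087/331948
APPEND 41: p_6 = 41·4322087 + 1394469 = 178600036, q_6 = 41·331948 + 107099 = 13716967 → 178600036/13716967
APPEND 10: p_7 = 10·178600036 + 4322087 = 1790322447, q_7 = 10·13716967 + 331948 = 137501618 → 1790322447/137501618
APPEND 16: p_8 = 16·1790322447 + 178600036 = 28823759188, q_8 = 16·137501618 + 13716967 = 2213742855 → 28823759188/2213742855
APPEND 45: p_9 = 45·28823759188 + 1790322447 = 1298859485907, q_9 = 45·2213742855 + 137501618 = 99755930093 → 1298859485907/99755930093
APPEND 10: p_10 = 10·1298859485907 + 28823759188 = 13017418618258, q_10 = 10·99755930093 + 2213742855 = 999773043785 → 13017418618258/999773043785
APPEND 16: p_11 = 16·13017418618258 + 1298859485907 = 209577557378035, q_11 = 16·999773043785 + 99755930093 = 16096124630653 → 209577557378035/16096124630653
APPEND 2: p_12 = 2·209577557378035 + 13017418618258 = 432172533374328, q_12 = 2·16096124630653 + 999773043785 = 33192022305091 → 432172533374328/33192022305091
APPEND 12: p_13 = 12·432172533374328 + 209577557378035 = 5395647957869971, q_13 = 12·33192022305091 + 16096124630653 = 414400392291745 → 5395647957869971/414400392291745
APPEND 40: p_14 = 40·5395647957869971 + 432172533374328 = 216258090848173168, q_14 = 40·414400392291745 + 33192022305091 = 16609207713974891 → 216258090848173168/16609207713974891
APPEND 16: p_15 = 16·216258090848173168 + 5395647957869971 = 3465525101528640659, q_15 = 16·16609207713974891 + 414400392291745 = 266161723815890001 → 3465525101528640659/266161723815890001
APPEND 9: p_16 = 9·3465525101528640659 + 216258090848173168 = 31405984004605939099, q_16 = 9·266161723815890001 + 16609207713974891 = 2412064722056984900 → 31405984004605939099/2412064722056984900
APPEND 39: p_17 = 39·31405984004605939099 + 3465525101528640659 = 1228298901281160265520, q_17 = 39·2412064722056984900 + 266161723815890001 = 94336685884038301101 → 1228298901281160265520/94336685884038301101
APPEND 15: p_18 = 15·1228298901281160265520 + 31405984004605939099 = 18455889503222009921899, q_18 = 15·94336685884038301101 + 2412064722056984900 = 1417462352982631501415 → 18455889503222009921899/1417462352982631501415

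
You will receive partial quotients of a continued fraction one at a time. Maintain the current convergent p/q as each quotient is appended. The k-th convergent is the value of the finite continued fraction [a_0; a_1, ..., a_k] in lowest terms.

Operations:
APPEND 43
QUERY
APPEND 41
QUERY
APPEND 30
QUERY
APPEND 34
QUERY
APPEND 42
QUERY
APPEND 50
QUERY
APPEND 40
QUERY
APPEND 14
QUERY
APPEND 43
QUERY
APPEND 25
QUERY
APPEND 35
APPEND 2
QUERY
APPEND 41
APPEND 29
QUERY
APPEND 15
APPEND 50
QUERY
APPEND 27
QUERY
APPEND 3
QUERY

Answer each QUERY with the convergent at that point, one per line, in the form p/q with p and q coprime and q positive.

APPEND 43: p_0 = 43·1 + 0 = 43, q_0 = 43·0 + 1 = 1 → 43/1
APPEND 41: p_1 = 41·43 + 1 = 1764, q_1 = 41·1 + 0 = 41 → 1764/41
APPEND 30: p_2 = 30·1764 + 43 = 52963, q_2 = 30·41 + 1 = 1231 → 52963/1231
APPEND 34: p_3 = 34·52963 + 1764 = 1802506, q_3 = 34·1231 + 41 = 41895 → 1802506/41895
APPEND 42: p_4 = 42·1802506 + 52963 = 75758215, q_4 = 42·41895 + 1231 = 1760821 → 75758215/1760821
APPEND 50: p_5 = 50·75758215 + 1802506 = 3789713256, q_5 = 50·1760821 + 41895 = 88082945 → 3789713256/88082945
APPEND 40: p_6 = 40·3789713256 + 75758215 = 151664288455, q_6 = 40·88082945 + 1760821 = 3525078621 → 151664288455/3525078621
APPEND 14: p_7 = 14·151664288455 + 3789713256 = 2127089751626, q_7 = 14·3525078621 + 88082945 = 49439183639 → 2127089751626/49439183639
APPEND 43: p_8 = 43·2127089751626 + 151664288455 = 91616523608373, q_8 = 43·49439183639 + 3525078621 = 2129409975098 → 91616523608373/2129409975098
APPEND 25: p_9 = 25·91616523608373 + 2127089751626 = 2292540179960951, q_9 = 25·2129409975098 + 49439183639 = 53284688561089 → 2292540179960951/53284688561089
APPEND 35: p_10 = 35·2292540179960951 + 91616523608373 = 80330522822241658, q_10 = 35·53284688561089 + 2129409975098 = 1867093509613213 → 80330522822241658/1867093509613213
APPEND 2: p_11 = 2·80330522822241658 + 2292540179960951 = 162953585824444267, q_11 = 2·1867093509613213 + 53284688561089 = 3787471707787515 → 162953585824444267/3787471707787515
APPEND 41: p_12 = 41·162953585824444267 + 80330522822241658 = 6761427541624456605, q_12 = 41·3787471707787515 + 1867093509613213 = 157153433528901328 → 6761427541624456605/157153433528901328
APPEND 29: p_13 = 29·6761427541624456605 + 162953585824444267 = 196244352292933685812, q_13 = 29·157153433528901328 + 3787471707787515 = 4561237044045926027 → 196244352292933685812/4561237044045926027
APPEND 15: p_14 = 15·196244352292933685812 + 6761427541624456605 = 2950426711935629743785, q_14 = 15·4561237044045926027 + 157153433528901328 = 68575709094217791733 → 2950426711935629743785/68575709094217791733
APPEND 50: p_15 = 50·2950426711935629743785 + 196244352292933685812 = 147717579949074420875062, q_15 = 50·68575709094217791733 + 4561237044045926027 = 3433346691754935512677 → 147717579949074420875062/3433346691754935512677
APPEND 27: p_16 = 27·147717579949074420875062 + 2950426711935629743785 = 3991325085336944993370459, q_16 = 27·3433346691754935512677 + 68575709094217791733 = 92768936386477476634012 → 3991325085336944993370459/92768936386477476634012
APPEND 3: p_17 = 3·3991325085336944993370459 + 147717579949074420875062 = 12121692835959909400986439, q_17 = 3·92768936386477476634012 + 3433346691754935512677 = 281740155851187365414713 → 12121692835959909400986439/281740155851187365414713

43/1
1764/41
52963/1231
1802506/41895
75758215/1760821
3789713256/88082945
151664288455/3525078621
2127089751626/49439183639
91616523608373/2129409975098
2292540179960951/53284688561089
162953585824444267/3787471707787515
196244352292933685812/4561237044045926027
147717579949074420875062/3433346691754935512677
3991325085336944993370459/92768936386477476634012
12121692835959909400986439/281740155851187365414713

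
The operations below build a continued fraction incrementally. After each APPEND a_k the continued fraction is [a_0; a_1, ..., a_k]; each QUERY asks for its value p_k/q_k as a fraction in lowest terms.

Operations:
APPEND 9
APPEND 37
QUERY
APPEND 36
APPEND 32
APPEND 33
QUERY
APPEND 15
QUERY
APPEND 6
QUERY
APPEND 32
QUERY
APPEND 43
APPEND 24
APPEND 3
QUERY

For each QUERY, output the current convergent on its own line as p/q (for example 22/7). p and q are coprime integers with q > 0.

APPEND 9: p_0 = 9·1 + 0 = 9, q_0 = 9·0 + 1 = 1 → 9/1
APPEND 37: p_1 = 37·9 + 1 = 334, q_1 = 37·1 + 0 = 37 → 334/37
APPEND 36: p_2 = 36·334 + 9 = 12033, q_2 = 36·37 + 1 = 1333 → 12033/1333
APPEND 32: p_3 = 32·12033 + 334 = 385390, q_3 = 32·1333 + 37 = 42693 → 385390/42693
APPEND 33: p_4 = 33·385390 + 12033 = 12729903, q_4 = 33·42693 + 1333 = 1410202 → 12729903/1410202
APPEND 15: p_5 = 15·12729903 + 385390 = 191333935, q_5 = 15·1410202 + 42693 = 21195723 → 191333935/21195723
APPEND 6: p_6 = 6·191333935 + 12729903 = 1160733513, q_6 = 6·21195723 + 1410202 = 128584540 → 1160733513/128584540
APPEND 32: p_7 = 32·1160733513 + 191333935 = 37334806351, q_7 = 32·128584540 + 21195723 = 4135901003 → 37334806351/4135901003
APPEND 43: p_8 = 43·37334806351 + 1160733513 = 1606557406606, q_8 = 43·4135901003 + 128584540 = 177972327669 → 1606557406606/177972327669
APPEND 24: p_9 = 24·1606557406606 + 37334806351 = 38594712564895, q_9 = 24·177972327669 + 4135901003 = 4275471765059 → 38594712564895/4275471765059
APPEND 3: p_10 = 3·38594712564895 + 1606557406606 = 117390695101291, q_10 = 3·4275471765059 + 177972327669 = 13004387622846 → 117390695101291/13004387622846

334/37
12729903/1410202
191333935/21195723
1160733513/128584540
37334806351/4135901003
117390695101291/13004387622846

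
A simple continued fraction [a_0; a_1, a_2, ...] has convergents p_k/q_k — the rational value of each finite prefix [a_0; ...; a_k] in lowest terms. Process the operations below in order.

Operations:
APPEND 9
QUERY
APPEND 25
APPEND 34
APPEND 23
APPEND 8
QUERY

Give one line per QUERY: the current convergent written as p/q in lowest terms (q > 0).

9/1
1425013/157635

APPEND 9: p_0 = 9·1 + 0 = 9, q_0 = 9·0 + 1 = 1 → 9/1
APPEND 25: p_1 = 25·9 + 1 = 226, q_1 = 25·1 + 0 = 25 → 226/25
APPEND 34: p_2 = 34·226 + 9 = 7693, q_2 = 34·25 + 1 = 851 → 7693/851
APPEND 23: p_3 = 23·7693 + 226 = 177165, q_3 = 23·851 + 25 = 19598 → 177165/19598
APPEND 8: p_4 = 8·177165 + 7693 = 1425013, q_4 = 8·19598 + 851 = 157635 → 1425013/157635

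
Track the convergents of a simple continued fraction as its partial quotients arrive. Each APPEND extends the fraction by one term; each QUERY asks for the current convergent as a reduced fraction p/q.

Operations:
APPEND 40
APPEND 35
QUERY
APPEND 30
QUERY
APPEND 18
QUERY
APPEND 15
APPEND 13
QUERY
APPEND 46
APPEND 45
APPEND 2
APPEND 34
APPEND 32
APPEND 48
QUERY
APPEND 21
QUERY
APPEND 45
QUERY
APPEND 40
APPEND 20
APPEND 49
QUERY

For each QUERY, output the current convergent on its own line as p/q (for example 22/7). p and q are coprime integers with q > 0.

APPEND 40: p_0 = 40·1 + 0 = 40, q_0 = 40·0 + 1 = 1 → 40/1
APPEND 35: p_1 = 35·40 + 1 = 1401, q_1 = 35·1 + 0 = 35 → 1401/35
APPEND 30: p_2 = 30·1401 + 40 = 42070, q_2 = 30·35 + 1 = 1051 → 42070/1051
APPEND 18: p_3 = 18·42070 + 1401 = 758661, q_3 = 18·1051 + 35 = 18953 → 758661/18953
APPEND 15: p_4 = 15·758661 + 42070 = 11421985, q_4 = 15·18953 + 1051 = 285346 → 11421985/285346
APPEND 13: p_5 = 13·11421985 + 758661 = 149244466, q_5 = 13·285346 + 18953 = 3728451 → 149244466/3728451
APPEND 46: p_6 = 46·149244466 + 11421985 = 6876667421, q_6 = 46·3728451 + 285346 = 171794092 → 6876667421/171794092
APPEND 45: p_7 = 45·6876667421 + 149244466 = 309599278411, q_7 = 45·171794092 + 3728451 = 7734462591 → 309599278411/7734462591
APPEND 2: p_8 = 2·309599278411 + 6876667421 = 626075224243, q_8 = 2·7734462591 + 171794092 = 15640719274 → 626075224243/15640719274
APPEND 34: p_9 = 34·626075224243 + 309599278411 = 21596156902673, q_9 = 34·15640719274 + 7734462591 = 539518917907 → 21596156902673/539518917907
APPEND 32: p_10 = 32·21596156902673 + 626075224243 = 691703096109779, q_10 = 32·539518917907 + 15640719274 = 17280246092298 → 691703096109779/17280246092298
APPEND 48: p_11 = 48·691703096109779 + 21596156902673 = 33223344770172065, q_11 = 48·17280246092298 + 539518917907 = 829991331348211 → 33223344770172065/829991331348211
APPEND 21: p_12 = 21·33223344770172065 + 691703096109779 = 698381943269723144, q_12 = 21·829991331348211 + 17280246092298 = 17447098204404729 → 698381943269723144/17447098204404729
APPEND 45: p_13 = 45·698381943269723144 + 33223344770172065 = 31460410791907713545, q_13 = 45·17447098204404729 + 829991331348211 = 785949410529561016 → 31460410791907713545/785949410529561016
APPEND 40: p_14 = 40·31460410791907713545 + 698381943269723144 = 1259114813619578264944, q_14 = 40·785949410529561016 + 17447098204404729 = 31455423519386845369 → 1259114813619578264944/31455423519386845369
APPEND 20: p_15 = 20·1259114813619578264944 + 31460410791907713545 = 25213756683183473012425, q_15 = 20·31455423519386845369 + 785949410529561016 = 629894419798266468396 → 25213756683183473012425/629894419798266468396
APPEND 49: p_16 = 49·25213756683183473012425 + 1259114813619578264944 = 1236733192289609755873769, q_16 = 49·629894419798266468396 + 31455423519386845369 = 30896281993634443796773 → 1236733192289609755873769/30896281993634443796773

1401/35
42070/1051
758661/18953
149244466/3728451
33223344770172065/829991331348211
698381943269723144/17447098204404729
31460410791907713545/785949410529561016
1236733192289609755873769/30896281993634443796773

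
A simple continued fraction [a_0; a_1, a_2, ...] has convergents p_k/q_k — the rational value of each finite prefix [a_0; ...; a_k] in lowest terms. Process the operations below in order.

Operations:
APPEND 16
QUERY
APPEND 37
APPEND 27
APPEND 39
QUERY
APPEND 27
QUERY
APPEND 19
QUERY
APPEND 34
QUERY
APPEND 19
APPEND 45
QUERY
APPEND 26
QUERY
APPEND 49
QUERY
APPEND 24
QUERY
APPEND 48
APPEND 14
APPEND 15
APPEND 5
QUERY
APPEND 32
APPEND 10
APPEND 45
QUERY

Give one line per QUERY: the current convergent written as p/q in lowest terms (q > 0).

APPEND 16: p_0 = 16·1 + 0 = 16, q_0 = 16·0 + 1 = 1 → 16/1
APPEND 37: p_1 = 37·16 + 1 = 593, q_1 = 37·1 + 0 = 37 → 593/37
APPEND 27: p_2 = 27·593 + 16 = 16027, q_2 = 27·37 + 1 = 1000 → 16027/1000
APPEND 39: p_3 = 39·16027 + 593 = 625646, q_3 = 39·1000 + 37 = 39037 → 625646/39037
APPEND 27: p_4 = 27·625646 + 16027 = 16908469, q_4 = 27·39037 + 1000 = 1054999 → 16908469/1054999
APPEND 19: p_5 = 19·16908469 + 625646 = 321886557, q_5 = 19·1054999 + 39037 = 20084018 → 321886557/20084018
APPEND 34: p_6 = 34·321886557 + 16908469 = 10961051407, q_6 = 34·20084018 + 1054999 = 683911611 → 10961051407/683911611
APPEND 19: p_7 = 19·10961051407 + 321886557 = 208581863290, q_7 = 19·683911611 + 20084018 = 13014404627 → 208581863290/13014404627
APPEND 45: p_8 = 45·208581863290 + 10961051407 = 9397144899457, q_8 = 45·13014404627 + 683911611 = 586332119826 → 9397144899457/586332119826
APPEND 26: p_9 = 26·9397144899457 + 208581863290 = 244534349249172, q_9 = 26·586332119826 + 13014404627 = 15257649520103 → 244534349249172/15257649520103
APPEND 49: p_10 = 49·244534349249172 + 9397144899457 = 11991580258108885, q_10 = 49·15257649520103 + 586332119826 = 748211158604873 → 11991580258108885/748211158604873
APPEND 24: p_11 = 24·11991580258108885 + 244534349249172 = 288042460543862412, q_11 = 24·748211158604873 + 15257649520103 = 17972325456037055 → 288042460543862412/17972325456037055
APPEND 48: p_12 = 48·288042460543862412 + 11991580258108885 = 13838029686363504661, q_12 = 48·17972325456037055 + 748211158604873 = 863419833048383513 → 13838029686363504661/863419833048383513
APPEND 14: p_13 = 14·13838029686363504661 + 288042460543862412 = 194020458069632927666, q_13 = 14·863419833048383513 + 17972325456037055 = 12105849988133406237 → 194020458069632927666/12105849988133406237
APPEND 15: p_14 = 15·194020458069632927666 + 13838029686363504661 = 2924144900730857419651, q_14 = 15·12105849988133406237 + 863419833048383513 = 182451169655049477068 → 2924144900730857419651/182451169655049477068
APPEND 5: p_15 = 5·2924144900730857419651 + 194020458069632927666 = 14814744961723920025921, q_15 = 5·182451169655049477068 + 12105849988133406237 = 924361698263380791577 → 14814744961723920025921/924361698263380791577
APPEND 32: p_16 = 32·14814744961723920025921 + 2924144900730857419651 = 476995983675896298249123, q_16 = 32·924361698263380791577 + 182451169655049477068 = 29762025514083234807532 → 476995983675896298249123/29762025514083234807532
APPEND 10: p_17 = 10·476995983675896298249123 + 14814744961723920025921 = 4784774581720686902517151, q_17 = 10·29762025514083234807532 + 924361698263380791577 = 298544616839095728866897 → 4784774581720686902517151/298544616839095728866897
APPEND 45: p_18 = 45·4784774581720686902517151 + 476995983675896298249123 = 215791852161106806911520918, q_18 = 45·298544616839095728866897 + 29762025514083234807532 = 13464269783273391033817897 → 215791852161106806911520918/13464269783273391033817897

16/1
625646/39037
16908469/1054999
321886557/20084018
10961051407/683911611
9397144899457/586332119826
244534349249172/15257649520103
11991580258108885/748211158604873
288042460543862412/17972325456037055
14814744961723920025921/924361698263380791577
215791852161106806911520918/13464269783273391033817897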